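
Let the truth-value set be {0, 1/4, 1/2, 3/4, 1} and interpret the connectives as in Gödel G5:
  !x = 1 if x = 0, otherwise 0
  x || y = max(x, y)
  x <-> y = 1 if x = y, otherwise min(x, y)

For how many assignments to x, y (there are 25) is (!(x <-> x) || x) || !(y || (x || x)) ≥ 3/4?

value 1: 6 assignments (counts)
value 3/4: 5 assignments (counts)
value 1/2: 5 assignments
value 1/4: 5 assignments
value 0: 4 assignments
So 11 of the 25 assignments meet the threshold.

11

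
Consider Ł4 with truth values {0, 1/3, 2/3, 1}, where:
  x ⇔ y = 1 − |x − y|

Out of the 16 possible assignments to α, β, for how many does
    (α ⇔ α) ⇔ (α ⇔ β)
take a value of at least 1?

4

α = 0, β = 0 ↦ 1  ≥
α = 0, β = 1/3 ↦ 2/3  <
α = 0, β = 2/3 ↦ 1/3  <
α = 0, β = 1 ↦ 0  <
α = 1/3, β = 0 ↦ 2/3  <
α = 1/3, β = 1/3 ↦ 1  ≥
α = 1/3, β = 2/3 ↦ 2/3  <
α = 1/3, β = 1 ↦ 1/3  <
α = 2/3, β = 0 ↦ 1/3  <
α = 2/3, β = 1/3 ↦ 2/3  <
α = 2/3, β = 2/3 ↦ 1  ≥
α = 2/3, β = 1 ↦ 2/3  <
α = 1, β = 0 ↦ 0  <
α = 1, β = 1/3 ↦ 1/3  <
α = 1, β = 2/3 ↦ 2/3  <
α = 1, β = 1 ↦ 1  ≥
So 4 of the 16 assignments meet the threshold.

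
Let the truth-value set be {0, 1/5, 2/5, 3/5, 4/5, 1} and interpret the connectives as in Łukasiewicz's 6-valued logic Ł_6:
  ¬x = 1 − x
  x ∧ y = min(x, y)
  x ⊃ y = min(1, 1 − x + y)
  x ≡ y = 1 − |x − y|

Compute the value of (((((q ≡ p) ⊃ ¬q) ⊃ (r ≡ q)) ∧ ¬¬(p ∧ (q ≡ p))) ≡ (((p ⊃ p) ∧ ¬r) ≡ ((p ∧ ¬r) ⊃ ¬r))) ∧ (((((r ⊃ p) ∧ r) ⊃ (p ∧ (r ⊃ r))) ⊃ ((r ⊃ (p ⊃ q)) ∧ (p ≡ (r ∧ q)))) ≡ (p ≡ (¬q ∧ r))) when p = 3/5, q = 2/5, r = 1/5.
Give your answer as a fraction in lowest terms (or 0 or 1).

q ≡ p = 2/5 ≡ 3/5 = 4/5
¬q = ¬2/5 = 3/5
(q ≡ p) ⊃ ¬q = 4/5 ⊃ 3/5 = 4/5
r ≡ q = 1/5 ≡ 2/5 = 4/5
((q ≡ p) ⊃ ¬q) ⊃ (r ≡ q) = 4/5 ⊃ 4/5 = 1
q ≡ p = 2/5 ≡ 3/5 = 4/5
p ∧ (q ≡ p) = 3/5 ∧ 4/5 = 3/5
¬(p ∧ (q ≡ p)) = ¬3/5 = 2/5
¬¬(p ∧ (q ≡ p)) = ¬2/5 = 3/5
(((q ≡ p) ⊃ ¬q) ⊃ (r ≡ q)) ∧ ¬¬(p ∧ (q ≡ p)) = 1 ∧ 3/5 = 3/5
p ⊃ p = 3/5 ⊃ 3/5 = 1
¬r = ¬1/5 = 4/5
(p ⊃ p) ∧ ¬r = 1 ∧ 4/5 = 4/5
¬r = ¬1/5 = 4/5
p ∧ ¬r = 3/5 ∧ 4/5 = 3/5
¬r = ¬1/5 = 4/5
(p ∧ ¬r) ⊃ ¬r = 3/5 ⊃ 4/5 = 1
((p ⊃ p) ∧ ¬r) ≡ ((p ∧ ¬r) ⊃ ¬r) = 4/5 ≡ 1 = 4/5
((((q ≡ p) ⊃ ¬q) ⊃ (r ≡ q)) ∧ ¬¬(p ∧ (q ≡ p))) ≡ (((p ⊃ p) ∧ ¬r) ≡ ((p ∧ ¬r) ⊃ ¬r)) = 3/5 ≡ 4/5 = 4/5
r ⊃ p = 1/5 ⊃ 3/5 = 1
(r ⊃ p) ∧ r = 1 ∧ 1/5 = 1/5
r ⊃ r = 1/5 ⊃ 1/5 = 1
p ∧ (r ⊃ r) = 3/5 ∧ 1 = 3/5
((r ⊃ p) ∧ r) ⊃ (p ∧ (r ⊃ r)) = 1/5 ⊃ 3/5 = 1
p ⊃ q = 3/5 ⊃ 2/5 = 4/5
r ⊃ (p ⊃ q) = 1/5 ⊃ 4/5 = 1
r ∧ q = 1/5 ∧ 2/5 = 1/5
p ≡ (r ∧ q) = 3/5 ≡ 1/5 = 3/5
(r ⊃ (p ⊃ q)) ∧ (p ≡ (r ∧ q)) = 1 ∧ 3/5 = 3/5
(((r ⊃ p) ∧ r) ⊃ (p ∧ (r ⊃ r))) ⊃ ((r ⊃ (p ⊃ q)) ∧ (p ≡ (r ∧ q))) = 1 ⊃ 3/5 = 3/5
¬q = ¬2/5 = 3/5
¬q ∧ r = 3/5 ∧ 1/5 = 1/5
p ≡ (¬q ∧ r) = 3/5 ≡ 1/5 = 3/5
((((r ⊃ p) ∧ r) ⊃ (p ∧ (r ⊃ r))) ⊃ ((r ⊃ (p ⊃ q)) ∧ (p ≡ (r ∧ q)))) ≡ (p ≡ (¬q ∧ r)) = 3/5 ≡ 3/5 = 1
(((((q ≡ p) ⊃ ¬q) ⊃ (r ≡ q)) ∧ ¬¬(p ∧ (q ≡ p))) ≡ (((p ⊃ p) ∧ ¬r) ≡ ((p ∧ ¬r) ⊃ ¬r))) ∧ (((((r ⊃ p) ∧ r) ⊃ (p ∧ (r ⊃ r))) ⊃ ((r ⊃ (p ⊃ q)) ∧ (p ≡ (r ∧ q)))) ≡ (p ≡ (¬q ∧ r))) = 4/5 ∧ 1 = 4/5

4/5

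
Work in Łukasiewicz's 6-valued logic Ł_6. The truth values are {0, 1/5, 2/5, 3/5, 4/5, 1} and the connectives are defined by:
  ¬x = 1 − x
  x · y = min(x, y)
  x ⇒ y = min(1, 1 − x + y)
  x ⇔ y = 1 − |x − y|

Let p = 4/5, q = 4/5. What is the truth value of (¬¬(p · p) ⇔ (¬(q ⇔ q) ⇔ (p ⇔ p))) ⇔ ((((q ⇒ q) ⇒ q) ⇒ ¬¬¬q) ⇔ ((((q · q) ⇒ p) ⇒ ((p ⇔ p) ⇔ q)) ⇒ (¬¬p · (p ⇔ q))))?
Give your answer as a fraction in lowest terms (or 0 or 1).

p · p = 4/5 · 4/5 = 4/5
¬(p · p) = ¬4/5 = 1/5
¬¬(p · p) = ¬1/5 = 4/5
q ⇔ q = 4/5 ⇔ 4/5 = 1
¬(q ⇔ q) = ¬1 = 0
p ⇔ p = 4/5 ⇔ 4/5 = 1
¬(q ⇔ q) ⇔ (p ⇔ p) = 0 ⇔ 1 = 0
¬¬(p · p) ⇔ (¬(q ⇔ q) ⇔ (p ⇔ p)) = 4/5 ⇔ 0 = 1/5
q ⇒ q = 4/5 ⇒ 4/5 = 1
(q ⇒ q) ⇒ q = 1 ⇒ 4/5 = 4/5
¬q = ¬4/5 = 1/5
¬¬q = ¬1/5 = 4/5
¬¬¬q = ¬4/5 = 1/5
((q ⇒ q) ⇒ q) ⇒ ¬¬¬q = 4/5 ⇒ 1/5 = 2/5
q · q = 4/5 · 4/5 = 4/5
(q · q) ⇒ p = 4/5 ⇒ 4/5 = 1
p ⇔ p = 4/5 ⇔ 4/5 = 1
(p ⇔ p) ⇔ q = 1 ⇔ 4/5 = 4/5
((q · q) ⇒ p) ⇒ ((p ⇔ p) ⇔ q) = 1 ⇒ 4/5 = 4/5
¬p = ¬4/5 = 1/5
¬¬p = ¬1/5 = 4/5
p ⇔ q = 4/5 ⇔ 4/5 = 1
¬¬p · (p ⇔ q) = 4/5 · 1 = 4/5
(((q · q) ⇒ p) ⇒ ((p ⇔ p) ⇔ q)) ⇒ (¬¬p · (p ⇔ q)) = 4/5 ⇒ 4/5 = 1
(((q ⇒ q) ⇒ q) ⇒ ¬¬¬q) ⇔ ((((q · q) ⇒ p) ⇒ ((p ⇔ p) ⇔ q)) ⇒ (¬¬p · (p ⇔ q))) = 2/5 ⇔ 1 = 2/5
(¬¬(p · p) ⇔ (¬(q ⇔ q) ⇔ (p ⇔ p))) ⇔ ((((q ⇒ q) ⇒ q) ⇒ ¬¬¬q) ⇔ ((((q · q) ⇒ p) ⇒ ((p ⇔ p) ⇔ q)) ⇒ (¬¬p · (p ⇔ q)))) = 1/5 ⇔ 2/5 = 4/5

4/5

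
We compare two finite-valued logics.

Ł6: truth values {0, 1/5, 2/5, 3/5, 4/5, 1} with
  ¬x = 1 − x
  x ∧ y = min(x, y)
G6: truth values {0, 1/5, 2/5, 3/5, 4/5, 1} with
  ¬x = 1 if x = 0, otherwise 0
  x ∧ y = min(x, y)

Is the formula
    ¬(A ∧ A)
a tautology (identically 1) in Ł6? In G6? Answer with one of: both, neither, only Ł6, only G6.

In Ł6: at A = 1/5 the value is 4/5 — not a tautology.
In G6: at A = 1/5 the value is 0 — not a tautology.

neither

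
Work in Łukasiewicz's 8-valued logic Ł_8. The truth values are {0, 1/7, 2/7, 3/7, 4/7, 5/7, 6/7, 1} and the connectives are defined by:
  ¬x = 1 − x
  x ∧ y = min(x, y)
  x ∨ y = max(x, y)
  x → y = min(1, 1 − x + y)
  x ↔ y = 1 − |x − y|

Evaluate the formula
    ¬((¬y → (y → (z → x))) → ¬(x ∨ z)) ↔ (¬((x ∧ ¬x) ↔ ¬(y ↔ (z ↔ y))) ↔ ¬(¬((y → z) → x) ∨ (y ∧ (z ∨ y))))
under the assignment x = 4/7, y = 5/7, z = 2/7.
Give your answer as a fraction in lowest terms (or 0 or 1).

4/7

¬y = ¬5/7 = 2/7
z → x = 2/7 → 4/7 = 1
y → (z → x) = 5/7 → 1 = 1
¬y → (y → (z → x)) = 2/7 → 1 = 1
x ∨ z = 4/7 ∨ 2/7 = 4/7
¬(x ∨ z) = ¬4/7 = 3/7
(¬y → (y → (z → x))) → ¬(x ∨ z) = 1 → 3/7 = 3/7
¬((¬y → (y → (z → x))) → ¬(x ∨ z)) = ¬3/7 = 4/7
¬x = ¬4/7 = 3/7
x ∧ ¬x = 4/7 ∧ 3/7 = 3/7
z ↔ y = 2/7 ↔ 5/7 = 4/7
y ↔ (z ↔ y) = 5/7 ↔ 4/7 = 6/7
¬(y ↔ (z ↔ y)) = ¬6/7 = 1/7
(x ∧ ¬x) ↔ ¬(y ↔ (z ↔ y)) = 3/7 ↔ 1/7 = 5/7
¬((x ∧ ¬x) ↔ ¬(y ↔ (z ↔ y))) = ¬5/7 = 2/7
y → z = 5/7 → 2/7 = 4/7
(y → z) → x = 4/7 → 4/7 = 1
¬((y → z) → x) = ¬1 = 0
z ∨ y = 2/7 ∨ 5/7 = 5/7
y ∧ (z ∨ y) = 5/7 ∧ 5/7 = 5/7
¬((y → z) → x) ∨ (y ∧ (z ∨ y)) = 0 ∨ 5/7 = 5/7
¬(¬((y → z) → x) ∨ (y ∧ (z ∨ y))) = ¬5/7 = 2/7
¬((x ∧ ¬x) ↔ ¬(y ↔ (z ↔ y))) ↔ ¬(¬((y → z) → x) ∨ (y ∧ (z ∨ y))) = 2/7 ↔ 2/7 = 1
¬((¬y → (y → (z → x))) → ¬(x ∨ z)) ↔ (¬((x ∧ ¬x) ↔ ¬(y ↔ (z ↔ y))) ↔ ¬(¬((y → z) → x) ∨ (y ∧ (z ∨ y)))) = 4/7 ↔ 1 = 4/7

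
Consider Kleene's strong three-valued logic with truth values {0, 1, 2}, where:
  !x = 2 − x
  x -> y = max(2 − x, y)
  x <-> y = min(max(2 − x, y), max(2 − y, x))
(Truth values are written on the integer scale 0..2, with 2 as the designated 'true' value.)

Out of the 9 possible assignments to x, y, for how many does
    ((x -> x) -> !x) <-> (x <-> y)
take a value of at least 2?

2

x = 0, y = 0 ↦ 2  ≥
x = 0, y = 1 ↦ 1  <
x = 0, y = 2 ↦ 0  <
x = 1, y = 0 ↦ 1  <
x = 1, y = 1 ↦ 1  <
x = 1, y = 2 ↦ 1  <
x = 2, y = 0 ↦ 2  ≥
x = 2, y = 1 ↦ 1  <
x = 2, y = 2 ↦ 0  <
So 2 of the 9 assignments meet the threshold.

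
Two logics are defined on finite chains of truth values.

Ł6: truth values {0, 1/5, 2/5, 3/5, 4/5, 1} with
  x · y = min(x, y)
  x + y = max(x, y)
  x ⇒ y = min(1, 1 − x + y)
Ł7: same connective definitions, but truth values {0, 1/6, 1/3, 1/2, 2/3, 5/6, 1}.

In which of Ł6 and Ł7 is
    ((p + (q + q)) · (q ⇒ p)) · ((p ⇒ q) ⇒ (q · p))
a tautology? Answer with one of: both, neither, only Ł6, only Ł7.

In Ł6: at p = 0, q = 0 the value is 0 — not a tautology.
In Ł7: at p = 0, q = 0 the value is 0 — not a tautology.

neither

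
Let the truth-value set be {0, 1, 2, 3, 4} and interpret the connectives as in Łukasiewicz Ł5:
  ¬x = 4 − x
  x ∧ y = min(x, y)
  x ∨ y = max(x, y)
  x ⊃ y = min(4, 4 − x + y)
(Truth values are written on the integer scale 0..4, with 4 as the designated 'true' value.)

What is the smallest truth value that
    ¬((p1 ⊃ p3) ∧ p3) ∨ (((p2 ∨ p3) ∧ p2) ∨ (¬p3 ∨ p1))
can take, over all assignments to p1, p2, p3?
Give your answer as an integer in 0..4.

0

Take p1 = 0, p2 = 0, p3 = 4:
p1 ⊃ p3 = 0 ⊃ 4 = 4
(p1 ⊃ p3) ∧ p3 = 4 ∧ 4 = 4
¬((p1 ⊃ p3) ∧ p3) = ¬4 = 0
p2 ∨ p3 = 0 ∨ 4 = 4
(p2 ∨ p3) ∧ p2 = 4 ∧ 0 = 0
¬p3 = ¬4 = 0
¬p3 ∨ p1 = 0 ∨ 0 = 0
((p2 ∨ p3) ∧ p2) ∨ (¬p3 ∨ p1) = 0 ∨ 0 = 0
¬((p1 ⊃ p3) ∧ p3) ∨ (((p2 ∨ p3) ∧ p2) ∨ (¬p3 ∨ p1)) = 0 ∨ 0 = 0
No assignment yields a value below 0, so this is the minimum.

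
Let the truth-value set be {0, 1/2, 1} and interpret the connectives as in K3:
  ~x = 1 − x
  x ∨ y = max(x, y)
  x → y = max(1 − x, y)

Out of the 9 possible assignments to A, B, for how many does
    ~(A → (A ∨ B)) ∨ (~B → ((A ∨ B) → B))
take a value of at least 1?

4

A = 0, B = 0 ↦ 1  ≥
A = 0, B = 1/2 ↦ 1/2  <
A = 0, B = 1 ↦ 1  ≥
A = 1/2, B = 0 ↦ 1/2  <
A = 1/2, B = 1/2 ↦ 1/2  <
A = 1/2, B = 1 ↦ 1  ≥
A = 1, B = 0 ↦ 0  <
A = 1, B = 1/2 ↦ 1/2  <
A = 1, B = 1 ↦ 1  ≥
So 4 of the 9 assignments meet the threshold.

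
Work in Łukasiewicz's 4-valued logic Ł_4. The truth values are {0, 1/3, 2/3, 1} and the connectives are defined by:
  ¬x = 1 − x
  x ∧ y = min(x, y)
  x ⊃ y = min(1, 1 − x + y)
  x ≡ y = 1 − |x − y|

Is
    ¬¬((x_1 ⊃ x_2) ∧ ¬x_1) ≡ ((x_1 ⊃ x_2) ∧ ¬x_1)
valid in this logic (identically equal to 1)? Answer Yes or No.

Yes

x_1 = 0, x_2 = 0 ↦ 1
x_1 = 0, x_2 = 1/3 ↦ 1
x_1 = 0, x_2 = 2/3 ↦ 1
x_1 = 0, x_2 = 1 ↦ 1
x_1 = 1/3, x_2 = 0 ↦ 1
x_1 = 1/3, x_2 = 1/3 ↦ 1
x_1 = 1/3, x_2 = 2/3 ↦ 1
x_1 = 1/3, x_2 = 1 ↦ 1
x_1 = 2/3, x_2 = 0 ↦ 1
x_1 = 2/3, x_2 = 1/3 ↦ 1
x_1 = 2/3, x_2 = 2/3 ↦ 1
x_1 = 2/3, x_2 = 1 ↦ 1
x_1 = 1, x_2 = 0 ↦ 1
x_1 = 1, x_2 = 1/3 ↦ 1
x_1 = 1, x_2 = 2/3 ↦ 1
x_1 = 1, x_2 = 1 ↦ 1
Every assignment gives a value ≥ 1.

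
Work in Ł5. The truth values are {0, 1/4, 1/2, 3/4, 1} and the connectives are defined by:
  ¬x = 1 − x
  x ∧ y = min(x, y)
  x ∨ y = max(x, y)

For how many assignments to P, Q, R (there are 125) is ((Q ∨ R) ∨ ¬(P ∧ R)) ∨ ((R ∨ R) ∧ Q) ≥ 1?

value 1: 77 assignments (counts)
value 3/4: 39 assignments
value 1/2: 9 assignments
So 77 of the 125 assignments meet the threshold.

77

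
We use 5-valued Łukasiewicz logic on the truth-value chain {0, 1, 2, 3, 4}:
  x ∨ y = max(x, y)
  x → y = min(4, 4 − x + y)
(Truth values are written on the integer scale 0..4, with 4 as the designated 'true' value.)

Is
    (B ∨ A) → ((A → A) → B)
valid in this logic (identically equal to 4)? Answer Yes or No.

Counterexample: take A = 1, B = 0.
B ∨ A = 0 ∨ 1 = 1
A → A = 1 → 1 = 4
(A → A) → B = 4 → 0 = 0
(B ∨ A) → ((A → A) → B) = 1 → 0 = 3
This gives 3 ≠ 4.

No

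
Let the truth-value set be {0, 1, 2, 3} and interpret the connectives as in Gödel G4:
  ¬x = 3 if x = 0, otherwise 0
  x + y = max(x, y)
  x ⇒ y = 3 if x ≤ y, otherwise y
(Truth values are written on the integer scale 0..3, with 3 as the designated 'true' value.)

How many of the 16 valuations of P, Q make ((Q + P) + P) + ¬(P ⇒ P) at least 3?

7

P = 0, Q = 0 ↦ 0  <
P = 0, Q = 1 ↦ 1  <
P = 0, Q = 2 ↦ 2  <
P = 0, Q = 3 ↦ 3  ≥
P = 1, Q = 0 ↦ 1  <
P = 1, Q = 1 ↦ 1  <
P = 1, Q = 2 ↦ 2  <
P = 1, Q = 3 ↦ 3  ≥
P = 2, Q = 0 ↦ 2  <
P = 2, Q = 1 ↦ 2  <
P = 2, Q = 2 ↦ 2  <
P = 2, Q = 3 ↦ 3  ≥
P = 3, Q = 0 ↦ 3  ≥
P = 3, Q = 1 ↦ 3  ≥
P = 3, Q = 2 ↦ 3  ≥
P = 3, Q = 3 ↦ 3  ≥
So 7 of the 16 assignments meet the threshold.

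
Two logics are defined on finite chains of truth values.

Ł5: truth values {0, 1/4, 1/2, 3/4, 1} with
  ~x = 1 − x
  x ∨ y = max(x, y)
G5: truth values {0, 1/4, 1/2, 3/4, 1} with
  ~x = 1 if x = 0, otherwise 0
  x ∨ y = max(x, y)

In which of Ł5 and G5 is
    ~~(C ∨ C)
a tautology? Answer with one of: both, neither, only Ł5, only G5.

In Ł5: at C = 0 the value is 0 — not a tautology.
In G5: at C = 0 the value is 0 — not a tautology.

neither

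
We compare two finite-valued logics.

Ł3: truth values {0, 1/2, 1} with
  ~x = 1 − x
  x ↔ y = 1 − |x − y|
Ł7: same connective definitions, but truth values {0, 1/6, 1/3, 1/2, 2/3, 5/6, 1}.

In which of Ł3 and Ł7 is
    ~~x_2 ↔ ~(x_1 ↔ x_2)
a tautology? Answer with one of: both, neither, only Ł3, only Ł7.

neither

In Ł3: at x_1 = 1/2, x_2 = 0 the value is 1/2 — not a tautology.
In Ł7: at x_1 = 1/6, x_2 = 0 the value is 5/6 — not a tautology.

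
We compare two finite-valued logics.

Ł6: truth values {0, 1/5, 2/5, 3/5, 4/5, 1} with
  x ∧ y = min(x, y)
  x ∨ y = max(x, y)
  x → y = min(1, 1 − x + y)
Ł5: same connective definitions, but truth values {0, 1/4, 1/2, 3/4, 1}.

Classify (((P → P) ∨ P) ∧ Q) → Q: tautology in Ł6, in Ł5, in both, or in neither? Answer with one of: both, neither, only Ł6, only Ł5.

both

In Ł6: every assignment gives 1 — tautology.
In Ł5: every assignment gives 1 — tautology.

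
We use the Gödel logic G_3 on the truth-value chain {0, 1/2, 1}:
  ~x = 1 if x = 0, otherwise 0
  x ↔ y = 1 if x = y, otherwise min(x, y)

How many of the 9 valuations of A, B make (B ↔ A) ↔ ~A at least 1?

3

A = 0, B = 0 ↦ 1  ≥
A = 0, B = 1/2 ↦ 0  <
A = 0, B = 1 ↦ 0  <
A = 1/2, B = 0 ↦ 1  ≥
A = 1/2, B = 1/2 ↦ 0  <
A = 1/2, B = 1 ↦ 0  <
A = 1, B = 0 ↦ 1  ≥
A = 1, B = 1/2 ↦ 0  <
A = 1, B = 1 ↦ 0  <
So 3 of the 9 assignments meet the threshold.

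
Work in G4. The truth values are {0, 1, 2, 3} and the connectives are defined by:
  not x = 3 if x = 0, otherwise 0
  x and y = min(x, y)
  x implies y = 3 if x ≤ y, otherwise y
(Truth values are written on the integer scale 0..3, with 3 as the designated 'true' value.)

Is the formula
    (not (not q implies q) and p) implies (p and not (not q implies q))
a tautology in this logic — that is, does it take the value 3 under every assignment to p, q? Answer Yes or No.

p = 0, q = 0 ↦ 3
p = 0, q = 1 ↦ 3
p = 0, q = 2 ↦ 3
p = 0, q = 3 ↦ 3
p = 1, q = 0 ↦ 3
p = 1, q = 1 ↦ 3
p = 1, q = 2 ↦ 3
p = 1, q = 3 ↦ 3
p = 2, q = 0 ↦ 3
p = 2, q = 1 ↦ 3
p = 2, q = 2 ↦ 3
p = 2, q = 3 ↦ 3
p = 3, q = 0 ↦ 3
p = 3, q = 1 ↦ 3
p = 3, q = 2 ↦ 3
p = 3, q = 3 ↦ 3
Every assignment gives a value ≥ 3.

Yes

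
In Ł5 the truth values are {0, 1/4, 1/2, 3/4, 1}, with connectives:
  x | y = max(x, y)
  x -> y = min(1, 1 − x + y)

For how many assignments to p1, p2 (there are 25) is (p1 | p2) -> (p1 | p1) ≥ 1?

15

value 1: 15 assignments (counts)
value 3/4: 4 assignments
value 1/2: 3 assignments
value 1/4: 2 assignments
value 0: 1 assignment
So 15 of the 25 assignments meet the threshold.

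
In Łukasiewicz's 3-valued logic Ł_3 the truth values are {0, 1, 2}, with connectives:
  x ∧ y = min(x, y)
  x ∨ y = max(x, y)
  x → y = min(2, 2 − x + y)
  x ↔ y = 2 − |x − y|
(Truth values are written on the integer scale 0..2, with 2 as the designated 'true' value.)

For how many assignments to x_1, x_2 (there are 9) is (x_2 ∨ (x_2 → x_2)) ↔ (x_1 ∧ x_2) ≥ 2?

x_1 = 0, x_2 = 0 ↦ 0  <
x_1 = 0, x_2 = 1 ↦ 0  <
x_1 = 0, x_2 = 2 ↦ 0  <
x_1 = 1, x_2 = 0 ↦ 0  <
x_1 = 1, x_2 = 1 ↦ 1  <
x_1 = 1, x_2 = 2 ↦ 1  <
x_1 = 2, x_2 = 0 ↦ 0  <
x_1 = 2, x_2 = 1 ↦ 1  <
x_1 = 2, x_2 = 2 ↦ 2  ≥
So 1 of the 9 assignments meets the threshold.

1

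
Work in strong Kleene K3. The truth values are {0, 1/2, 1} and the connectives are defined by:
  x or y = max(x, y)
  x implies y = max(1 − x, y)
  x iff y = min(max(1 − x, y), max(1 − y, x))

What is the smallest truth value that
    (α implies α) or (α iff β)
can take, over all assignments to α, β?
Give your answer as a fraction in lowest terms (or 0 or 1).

Take α = 1/2, β = 0:
α implies α = 1/2 implies 1/2 = 1/2
α iff β = 1/2 iff 0 = 1/2
(α implies α) or (α iff β) = 1/2 or 1/2 = 1/2
No assignment yields a value below 1/2, so this is the minimum.

1/2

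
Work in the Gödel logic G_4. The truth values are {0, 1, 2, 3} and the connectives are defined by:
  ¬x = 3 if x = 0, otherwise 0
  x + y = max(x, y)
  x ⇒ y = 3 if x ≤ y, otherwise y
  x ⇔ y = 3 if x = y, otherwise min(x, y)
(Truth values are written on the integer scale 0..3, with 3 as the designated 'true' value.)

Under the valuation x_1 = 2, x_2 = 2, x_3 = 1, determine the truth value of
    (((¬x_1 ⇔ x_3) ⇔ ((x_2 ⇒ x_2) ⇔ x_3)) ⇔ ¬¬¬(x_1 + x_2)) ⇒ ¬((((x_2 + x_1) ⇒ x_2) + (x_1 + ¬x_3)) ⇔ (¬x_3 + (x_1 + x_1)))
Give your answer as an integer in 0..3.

¬x_1 = ¬2 = 0
¬x_1 ⇔ x_3 = 0 ⇔ 1 = 0
x_2 ⇒ x_2 = 2 ⇒ 2 = 3
(x_2 ⇒ x_2) ⇔ x_3 = 3 ⇔ 1 = 1
(¬x_1 ⇔ x_3) ⇔ ((x_2 ⇒ x_2) ⇔ x_3) = 0 ⇔ 1 = 0
x_1 + x_2 = 2 + 2 = 2
¬(x_1 + x_2) = ¬2 = 0
¬¬(x_1 + x_2) = ¬0 = 3
¬¬¬(x_1 + x_2) = ¬3 = 0
((¬x_1 ⇔ x_3) ⇔ ((x_2 ⇒ x_2) ⇔ x_3)) ⇔ ¬¬¬(x_1 + x_2) = 0 ⇔ 0 = 3
x_2 + x_1 = 2 + 2 = 2
(x_2 + x_1) ⇒ x_2 = 2 ⇒ 2 = 3
¬x_3 = ¬1 = 0
x_1 + ¬x_3 = 2 + 0 = 2
((x_2 + x_1) ⇒ x_2) + (x_1 + ¬x_3) = 3 + 2 = 3
¬x_3 = ¬1 = 0
x_1 + x_1 = 2 + 2 = 2
¬x_3 + (x_1 + x_1) = 0 + 2 = 2
(((x_2 + x_1) ⇒ x_2) + (x_1 + ¬x_3)) ⇔ (¬x_3 + (x_1 + x_1)) = 3 ⇔ 2 = 2
¬((((x_2 + x_1) ⇒ x_2) + (x_1 + ¬x_3)) ⇔ (¬x_3 + (x_1 + x_1))) = ¬2 = 0
(((¬x_1 ⇔ x_3) ⇔ ((x_2 ⇒ x_2) ⇔ x_3)) ⇔ ¬¬¬(x_1 + x_2)) ⇒ ¬((((x_2 + x_1) ⇒ x_2) + (x_1 + ¬x_3)) ⇔ (¬x_3 + (x_1 + x_1))) = 3 ⇒ 0 = 0

0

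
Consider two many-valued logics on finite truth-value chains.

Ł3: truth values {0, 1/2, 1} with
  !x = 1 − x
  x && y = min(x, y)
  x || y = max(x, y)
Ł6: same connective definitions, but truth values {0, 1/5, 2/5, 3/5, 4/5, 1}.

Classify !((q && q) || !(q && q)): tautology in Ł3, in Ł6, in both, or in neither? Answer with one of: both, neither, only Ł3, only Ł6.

In Ł3: at q = 0 the value is 0 — not a tautology.
In Ł6: at q = 0 the value is 0 — not a tautology.

neither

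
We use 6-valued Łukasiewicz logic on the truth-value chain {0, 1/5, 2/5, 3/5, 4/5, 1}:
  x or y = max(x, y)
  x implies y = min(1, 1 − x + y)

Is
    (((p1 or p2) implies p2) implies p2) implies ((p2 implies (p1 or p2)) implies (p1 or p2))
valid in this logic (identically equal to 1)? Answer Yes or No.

Yes

At p1 = 1, p2 = 2/5, for instance:
p1 or p2 = 1 or 2/5 = 1
(p1 or p2) implies p2 = 1 implies 2/5 = 2/5
((p1 or p2) implies p2) implies p2 = 2/5 implies 2/5 = 1
p2 implies (p1 or p2) = 2/5 implies 1 = 1
(p2 implies (p1 or p2)) implies (p1 or p2) = 1 implies 1 = 1
(((p1 or p2) implies p2) implies p2) implies ((p2 implies (p1 or p2)) implies (p1 or p2)) = 1 implies 1 = 1
and checking the remaining 35 assignments likewise gives ≥ 1 in every case.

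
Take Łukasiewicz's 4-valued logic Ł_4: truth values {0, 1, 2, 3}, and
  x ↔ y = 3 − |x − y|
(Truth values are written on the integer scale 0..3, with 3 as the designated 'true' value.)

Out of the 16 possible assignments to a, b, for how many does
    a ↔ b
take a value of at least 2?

10

a = 0, b = 0 ↦ 3  ≥
a = 0, b = 1 ↦ 2  ≥
a = 0, b = 2 ↦ 1  <
a = 0, b = 3 ↦ 0  <
a = 1, b = 0 ↦ 2  ≥
a = 1, b = 1 ↦ 3  ≥
a = 1, b = 2 ↦ 2  ≥
a = 1, b = 3 ↦ 1  <
a = 2, b = 0 ↦ 1  <
a = 2, b = 1 ↦ 2  ≥
a = 2, b = 2 ↦ 3  ≥
a = 2, b = 3 ↦ 2  ≥
a = 3, b = 0 ↦ 0  <
a = 3, b = 1 ↦ 1  <
a = 3, b = 2 ↦ 2  ≥
a = 3, b = 3 ↦ 3  ≥
So 10 of the 16 assignments meet the threshold.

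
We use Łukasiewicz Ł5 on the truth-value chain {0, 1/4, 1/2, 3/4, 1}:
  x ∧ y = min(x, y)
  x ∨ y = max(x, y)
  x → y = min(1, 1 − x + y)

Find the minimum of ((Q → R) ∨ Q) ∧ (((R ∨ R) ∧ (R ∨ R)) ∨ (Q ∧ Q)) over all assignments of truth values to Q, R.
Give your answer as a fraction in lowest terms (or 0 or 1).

0

Take Q = 0, R = 0:
Q → R = 0 → 0 = 1
(Q → R) ∨ Q = 1 ∨ 0 = 1
R ∨ R = 0 ∨ 0 = 0
R ∨ R = 0 ∨ 0 = 0
(R ∨ R) ∧ (R ∨ R) = 0 ∧ 0 = 0
Q ∧ Q = 0 ∧ 0 = 0
((R ∨ R) ∧ (R ∨ R)) ∨ (Q ∧ Q) = 0 ∨ 0 = 0
((Q → R) ∨ Q) ∧ (((R ∨ R) ∧ (R ∨ R)) ∨ (Q ∧ Q)) = 1 ∧ 0 = 0
No assignment yields a value below 0, so this is the minimum.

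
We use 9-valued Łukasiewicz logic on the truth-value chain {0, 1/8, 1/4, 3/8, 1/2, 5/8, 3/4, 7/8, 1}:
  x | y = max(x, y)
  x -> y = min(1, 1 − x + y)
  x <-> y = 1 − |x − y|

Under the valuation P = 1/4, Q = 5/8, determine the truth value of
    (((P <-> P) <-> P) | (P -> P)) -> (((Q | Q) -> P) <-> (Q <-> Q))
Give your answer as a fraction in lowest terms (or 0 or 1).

5/8

P <-> P = 1/4 <-> 1/4 = 1
(P <-> P) <-> P = 1 <-> 1/4 = 1/4
P -> P = 1/4 -> 1/4 = 1
((P <-> P) <-> P) | (P -> P) = 1/4 | 1 = 1
Q | Q = 5/8 | 5/8 = 5/8
(Q | Q) -> P = 5/8 -> 1/4 = 5/8
Q <-> Q = 5/8 <-> 5/8 = 1
((Q | Q) -> P) <-> (Q <-> Q) = 5/8 <-> 1 = 5/8
(((P <-> P) <-> P) | (P -> P)) -> (((Q | Q) -> P) <-> (Q <-> Q)) = 1 -> 5/8 = 5/8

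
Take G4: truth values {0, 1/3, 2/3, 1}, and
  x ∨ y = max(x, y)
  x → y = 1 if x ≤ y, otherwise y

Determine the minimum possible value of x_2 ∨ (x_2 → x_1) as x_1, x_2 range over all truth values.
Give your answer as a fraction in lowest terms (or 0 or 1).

Take x_1 = 0, x_2 = 1/3:
x_2 → x_1 = 1/3 → 0 = 0
x_2 ∨ (x_2 → x_1) = 1/3 ∨ 0 = 1/3
No assignment yields a value below 1/3, so this is the minimum.

1/3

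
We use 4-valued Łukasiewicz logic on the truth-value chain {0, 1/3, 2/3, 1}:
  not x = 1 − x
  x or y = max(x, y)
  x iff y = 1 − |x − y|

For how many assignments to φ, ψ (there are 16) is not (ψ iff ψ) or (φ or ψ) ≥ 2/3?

φ = 0, ψ = 0 ↦ 0  <
φ = 0, ψ = 1/3 ↦ 1/3  <
φ = 0, ψ = 2/3 ↦ 2/3  ≥
φ = 0, ψ = 1 ↦ 1  ≥
φ = 1/3, ψ = 0 ↦ 1/3  <
φ = 1/3, ψ = 1/3 ↦ 1/3  <
φ = 1/3, ψ = 2/3 ↦ 2/3  ≥
φ = 1/3, ψ = 1 ↦ 1  ≥
φ = 2/3, ψ = 0 ↦ 2/3  ≥
φ = 2/3, ψ = 1/3 ↦ 2/3  ≥
φ = 2/3, ψ = 2/3 ↦ 2/3  ≥
φ = 2/3, ψ = 1 ↦ 1  ≥
φ = 1, ψ = 0 ↦ 1  ≥
φ = 1, ψ = 1/3 ↦ 1  ≥
φ = 1, ψ = 2/3 ↦ 1  ≥
φ = 1, ψ = 1 ↦ 1  ≥
So 12 of the 16 assignments meet the threshold.

12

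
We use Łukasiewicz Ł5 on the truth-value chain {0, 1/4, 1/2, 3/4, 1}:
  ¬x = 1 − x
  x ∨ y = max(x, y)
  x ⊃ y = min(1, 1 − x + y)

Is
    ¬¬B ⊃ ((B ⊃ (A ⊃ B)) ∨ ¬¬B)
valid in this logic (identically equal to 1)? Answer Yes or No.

Yes

At A = 3/4, B = 3/4, for instance:
¬B = ¬3/4 = 1/4
¬¬B = ¬1/4 = 3/4
A ⊃ B = 3/4 ⊃ 3/4 = 1
B ⊃ (A ⊃ B) = 3/4 ⊃ 1 = 1
(B ⊃ (A ⊃ B)) ∨ ¬¬B = 1 ∨ 3/4 = 1
¬¬B ⊃ ((B ⊃ (A ⊃ B)) ∨ ¬¬B) = 3/4 ⊃ 1 = 1
and checking the remaining 24 assignments likewise gives ≥ 1 in every case.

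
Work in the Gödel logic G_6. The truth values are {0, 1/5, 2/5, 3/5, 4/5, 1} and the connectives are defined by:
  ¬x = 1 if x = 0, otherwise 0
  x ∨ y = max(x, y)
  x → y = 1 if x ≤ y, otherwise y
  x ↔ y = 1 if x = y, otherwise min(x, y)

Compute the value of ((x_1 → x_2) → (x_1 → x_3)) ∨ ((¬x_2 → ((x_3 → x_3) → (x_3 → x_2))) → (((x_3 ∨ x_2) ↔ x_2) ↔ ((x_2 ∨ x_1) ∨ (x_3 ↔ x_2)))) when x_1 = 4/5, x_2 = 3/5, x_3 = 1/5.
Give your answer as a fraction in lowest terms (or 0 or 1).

4/5

x_1 → x_2 = 4/5 → 3/5 = 3/5
x_1 → x_3 = 4/5 → 1/5 = 1/5
(x_1 → x_2) → (x_1 → x_3) = 3/5 → 1/5 = 1/5
¬x_2 = ¬3/5 = 0
x_3 → x_3 = 1/5 → 1/5 = 1
x_3 → x_2 = 1/5 → 3/5 = 1
(x_3 → x_3) → (x_3 → x_2) = 1 → 1 = 1
¬x_2 → ((x_3 → x_3) → (x_3 → x_2)) = 0 → 1 = 1
x_3 ∨ x_2 = 1/5 ∨ 3/5 = 3/5
(x_3 ∨ x_2) ↔ x_2 = 3/5 ↔ 3/5 = 1
x_2 ∨ x_1 = 3/5 ∨ 4/5 = 4/5
x_3 ↔ x_2 = 1/5 ↔ 3/5 = 1/5
(x_2 ∨ x_1) ∨ (x_3 ↔ x_2) = 4/5 ∨ 1/5 = 4/5
((x_3 ∨ x_2) ↔ x_2) ↔ ((x_2 ∨ x_1) ∨ (x_3 ↔ x_2)) = 1 ↔ 4/5 = 4/5
(¬x_2 → ((x_3 → x_3) → (x_3 → x_2))) → (((x_3 ∨ x_2) ↔ x_2) ↔ ((x_2 ∨ x_1) ∨ (x_3 ↔ x_2))) = 1 → 4/5 = 4/5
((x_1 → x_2) → (x_1 → x_3)) ∨ ((¬x_2 → ((x_3 → x_3) → (x_3 → x_2))) → (((x_3 ∨ x_2) ↔ x_2) ↔ ((x_2 ∨ x_1) ∨ (x_3 ↔ x_2)))) = 1/5 ∨ 4/5 = 4/5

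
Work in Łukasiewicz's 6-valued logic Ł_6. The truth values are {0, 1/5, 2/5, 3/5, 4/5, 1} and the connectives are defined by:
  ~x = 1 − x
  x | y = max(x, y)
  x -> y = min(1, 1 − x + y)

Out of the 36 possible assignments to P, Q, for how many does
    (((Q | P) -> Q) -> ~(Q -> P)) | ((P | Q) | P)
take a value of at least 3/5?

value 1: 11 assignments (counts)
value 4/5: 9 assignments (counts)
value 3/5: 7 assignments (counts)
value 2/5: 5 assignments
value 1/5: 3 assignments
value 0: 1 assignment
So 27 of the 36 assignments meet the threshold.

27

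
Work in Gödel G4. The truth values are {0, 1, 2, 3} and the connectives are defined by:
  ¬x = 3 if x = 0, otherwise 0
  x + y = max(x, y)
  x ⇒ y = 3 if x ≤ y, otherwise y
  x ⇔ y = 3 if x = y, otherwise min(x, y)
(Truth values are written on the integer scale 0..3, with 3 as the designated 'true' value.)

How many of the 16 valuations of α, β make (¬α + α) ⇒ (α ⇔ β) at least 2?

8

α = 0, β = 0 ↦ 3  ≥
α = 0, β = 1 ↦ 0  <
α = 0, β = 2 ↦ 0  <
α = 0, β = 3 ↦ 0  <
α = 1, β = 0 ↦ 0  <
α = 1, β = 1 ↦ 3  ≥
α = 1, β = 2 ↦ 3  ≥
α = 1, β = 3 ↦ 3  ≥
α = 2, β = 0 ↦ 0  <
α = 2, β = 1 ↦ 1  <
α = 2, β = 2 ↦ 3  ≥
α = 2, β = 3 ↦ 3  ≥
α = 3, β = 0 ↦ 0  <
α = 3, β = 1 ↦ 1  <
α = 3, β = 2 ↦ 2  ≥
α = 3, β = 3 ↦ 3  ≥
So 8 of the 16 assignments meet the threshold.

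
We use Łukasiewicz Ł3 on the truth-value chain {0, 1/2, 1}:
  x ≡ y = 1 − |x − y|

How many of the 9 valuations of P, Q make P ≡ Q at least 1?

3

P = 0, Q = 0 ↦ 1  ≥
P = 0, Q = 1/2 ↦ 1/2  <
P = 0, Q = 1 ↦ 0  <
P = 1/2, Q = 0 ↦ 1/2  <
P = 1/2, Q = 1/2 ↦ 1  ≥
P = 1/2, Q = 1 ↦ 1/2  <
P = 1, Q = 0 ↦ 0  <
P = 1, Q = 1/2 ↦ 1/2  <
P = 1, Q = 1 ↦ 1  ≥
So 3 of the 9 assignments meet the threshold.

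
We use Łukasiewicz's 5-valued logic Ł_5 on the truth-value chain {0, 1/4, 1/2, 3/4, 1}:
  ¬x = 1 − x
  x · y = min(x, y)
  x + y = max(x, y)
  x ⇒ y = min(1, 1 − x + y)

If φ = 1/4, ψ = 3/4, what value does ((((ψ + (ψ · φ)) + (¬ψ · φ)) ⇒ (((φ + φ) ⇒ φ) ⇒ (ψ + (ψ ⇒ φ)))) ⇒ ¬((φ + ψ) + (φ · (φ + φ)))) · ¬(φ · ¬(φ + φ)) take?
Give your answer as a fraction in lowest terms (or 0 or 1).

1/4

ψ · φ = 3/4 · 1/4 = 1/4
ψ + (ψ · φ) = 3/4 + 1/4 = 3/4
¬ψ = ¬3/4 = 1/4
¬ψ · φ = 1/4 · 1/4 = 1/4
(ψ + (ψ · φ)) + (¬ψ · φ) = 3/4 + 1/4 = 3/4
φ + φ = 1/4 + 1/4 = 1/4
(φ + φ) ⇒ φ = 1/4 ⇒ 1/4 = 1
ψ ⇒ φ = 3/4 ⇒ 1/4 = 1/2
ψ + (ψ ⇒ φ) = 3/4 + 1/2 = 3/4
((φ + φ) ⇒ φ) ⇒ (ψ + (ψ ⇒ φ)) = 1 ⇒ 3/4 = 3/4
((ψ + (ψ · φ)) + (¬ψ · φ)) ⇒ (((φ + φ) ⇒ φ) ⇒ (ψ + (ψ ⇒ φ))) = 3/4 ⇒ 3/4 = 1
φ + ψ = 1/4 + 3/4 = 3/4
φ + φ = 1/4 + 1/4 = 1/4
φ · (φ + φ) = 1/4 · 1/4 = 1/4
(φ + ψ) + (φ · (φ + φ)) = 3/4 + 1/4 = 3/4
¬((φ + ψ) + (φ · (φ + φ))) = ¬3/4 = 1/4
(((ψ + (ψ · φ)) + (¬ψ · φ)) ⇒ (((φ + φ) ⇒ φ) ⇒ (ψ + (ψ ⇒ φ)))) ⇒ ¬((φ + ψ) + (φ · (φ + φ))) = 1 ⇒ 1/4 = 1/4
φ + φ = 1/4 + 1/4 = 1/4
¬(φ + φ) = ¬1/4 = 3/4
φ · ¬(φ + φ) = 1/4 · 3/4 = 1/4
¬(φ · ¬(φ + φ)) = ¬1/4 = 3/4
((((ψ + (ψ · φ)) + (¬ψ · φ)) ⇒ (((φ + φ) ⇒ φ) ⇒ (ψ + (ψ ⇒ φ)))) ⇒ ¬((φ + ψ) + (φ · (φ + φ)))) · ¬(φ · ¬(φ + φ)) = 1/4 · 3/4 = 1/4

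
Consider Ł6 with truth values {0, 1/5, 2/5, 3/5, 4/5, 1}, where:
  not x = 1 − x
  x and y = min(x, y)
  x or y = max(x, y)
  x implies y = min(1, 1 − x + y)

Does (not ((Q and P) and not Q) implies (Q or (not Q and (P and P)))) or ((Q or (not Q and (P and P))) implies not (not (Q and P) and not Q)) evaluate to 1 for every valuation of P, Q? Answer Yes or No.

Counterexample: take P = 1/5, Q = 0.
Q and P = 0 and 1/5 = 0
not Q = not 0 = 1
(Q and P) and not Q = 0 and 1 = 0
not ((Q and P) and not Q) = not 0 = 1
not Q = not 0 = 1
P and P = 1/5 and 1/5 = 1/5
not Q and (P and P) = 1 and 1/5 = 1/5
Q or (not Q and (P and P)) = 0 or 1/5 = 1/5
not ((Q and P) and not Q) implies (Q or (not Q and (P and P))) = 1 implies 1/5 = 1/5
not Q = not 0 = 1
P and P = 1/5 and 1/5 = 1/5
not Q and (P and P) = 1 and 1/5 = 1/5
Q or (not Q and (P and P)) = 0 or 1/5 = 1/5
Q and P = 0 and 1/5 = 0
not (Q and P) = not 0 = 1
not Q = not 0 = 1
not (Q and P) and not Q = 1 and 1 = 1
not (not (Q and P) and not Q) = not 1 = 0
(Q or (not Q and (P and P))) implies not (not (Q and P) and not Q) = 1/5 implies 0 = 4/5
(not ((Q and P) and not Q) implies (Q or (not Q and (P and P)))) or ((Q or (not Q and (P and P))) implies not (not (Q and P) and not Q)) = 1/5 or 4/5 = 4/5
This gives 4/5 ≠ 1.

No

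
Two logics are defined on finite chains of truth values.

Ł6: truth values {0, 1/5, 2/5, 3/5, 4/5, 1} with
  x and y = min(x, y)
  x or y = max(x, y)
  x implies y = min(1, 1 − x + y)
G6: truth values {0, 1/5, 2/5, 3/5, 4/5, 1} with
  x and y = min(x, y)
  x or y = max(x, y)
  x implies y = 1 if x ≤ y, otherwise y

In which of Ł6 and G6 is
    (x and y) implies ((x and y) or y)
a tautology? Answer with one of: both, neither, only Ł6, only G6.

both

In Ł6: every assignment gives 1 — tautology.
In G6: every assignment gives 1 — tautology.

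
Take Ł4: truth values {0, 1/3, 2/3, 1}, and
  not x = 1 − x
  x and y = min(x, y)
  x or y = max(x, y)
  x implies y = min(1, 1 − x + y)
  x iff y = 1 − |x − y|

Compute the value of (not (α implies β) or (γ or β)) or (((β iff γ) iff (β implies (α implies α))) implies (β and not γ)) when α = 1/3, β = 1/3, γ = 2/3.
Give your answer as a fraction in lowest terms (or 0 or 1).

α implies β = 1/3 implies 1/3 = 1
not (α implies β) = not 1 = 0
γ or β = 2/3 or 1/3 = 2/3
not (α implies β) or (γ or β) = 0 or 2/3 = 2/3
β iff γ = 1/3 iff 2/3 = 2/3
α implies α = 1/3 implies 1/3 = 1
β implies (α implies α) = 1/3 implies 1 = 1
(β iff γ) iff (β implies (α implies α)) = 2/3 iff 1 = 2/3
not γ = not 2/3 = 1/3
β and not γ = 1/3 and 1/3 = 1/3
((β iff γ) iff (β implies (α implies α))) implies (β and not γ) = 2/3 implies 1/3 = 2/3
(not (α implies β) or (γ or β)) or (((β iff γ) iff (β implies (α implies α))) implies (β and not γ)) = 2/3 or 2/3 = 2/3

2/3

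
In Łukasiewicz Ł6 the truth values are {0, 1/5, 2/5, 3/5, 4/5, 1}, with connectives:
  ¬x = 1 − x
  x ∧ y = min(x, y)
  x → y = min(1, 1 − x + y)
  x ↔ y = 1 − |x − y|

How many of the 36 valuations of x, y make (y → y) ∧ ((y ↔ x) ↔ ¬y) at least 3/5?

25

value 1: 8 assignments (counts)
value 4/5: 10 assignments (counts)
value 3/5: 7 assignments (counts)
value 2/5: 6 assignments
value 1/5: 3 assignments
value 0: 2 assignments
So 25 of the 36 assignments meet the threshold.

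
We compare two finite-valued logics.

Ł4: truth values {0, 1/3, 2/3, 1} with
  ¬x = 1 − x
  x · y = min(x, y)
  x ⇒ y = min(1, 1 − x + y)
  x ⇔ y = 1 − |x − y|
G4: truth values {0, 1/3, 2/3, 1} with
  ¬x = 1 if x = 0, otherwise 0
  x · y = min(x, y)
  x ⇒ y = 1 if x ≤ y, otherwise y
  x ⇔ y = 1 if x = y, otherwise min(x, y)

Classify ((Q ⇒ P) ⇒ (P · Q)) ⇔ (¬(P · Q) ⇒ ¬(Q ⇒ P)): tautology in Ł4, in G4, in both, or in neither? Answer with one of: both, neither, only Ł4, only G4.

In Ł4: every assignment gives 1 — tautology.
In G4: at P = 1/3, Q = 1/3 the value is 1/3 — not a tautology.

only Ł4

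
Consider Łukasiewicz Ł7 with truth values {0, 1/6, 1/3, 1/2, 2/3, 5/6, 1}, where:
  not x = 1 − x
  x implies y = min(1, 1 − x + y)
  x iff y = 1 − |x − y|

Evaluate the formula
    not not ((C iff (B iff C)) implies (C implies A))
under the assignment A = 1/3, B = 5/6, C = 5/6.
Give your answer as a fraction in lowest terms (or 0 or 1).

B iff C = 5/6 iff 5/6 = 1
C iff (B iff C) = 5/6 iff 1 = 5/6
C implies A = 5/6 implies 1/3 = 1/2
(C iff (B iff C)) implies (C implies A) = 5/6 implies 1/2 = 2/3
not ((C iff (B iff C)) implies (C implies A)) = not 2/3 = 1/3
not not ((C iff (B iff C)) implies (C implies A)) = not 1/3 = 2/3

2/3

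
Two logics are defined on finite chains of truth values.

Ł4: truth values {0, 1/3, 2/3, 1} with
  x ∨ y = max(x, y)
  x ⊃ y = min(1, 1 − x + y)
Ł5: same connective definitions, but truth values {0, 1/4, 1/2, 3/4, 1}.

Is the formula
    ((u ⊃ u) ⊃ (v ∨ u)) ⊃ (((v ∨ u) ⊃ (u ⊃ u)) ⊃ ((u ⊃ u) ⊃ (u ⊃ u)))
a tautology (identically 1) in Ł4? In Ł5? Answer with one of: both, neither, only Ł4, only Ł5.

both

In Ł4: every assignment gives 1 — tautology.
In Ł5: every assignment gives 1 — tautology.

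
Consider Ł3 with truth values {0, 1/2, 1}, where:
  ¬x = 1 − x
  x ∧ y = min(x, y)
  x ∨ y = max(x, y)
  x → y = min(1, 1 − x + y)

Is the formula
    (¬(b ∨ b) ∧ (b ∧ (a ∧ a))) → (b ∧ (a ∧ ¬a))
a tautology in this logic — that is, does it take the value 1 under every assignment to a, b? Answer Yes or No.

Counterexample: take a = 1, b = 1/2.
b ∨ b = 1/2 ∨ 1/2 = 1/2
¬(b ∨ b) = ¬1/2 = 1/2
a ∧ a = 1 ∧ 1 = 1
b ∧ (a ∧ a) = 1/2 ∧ 1 = 1/2
¬(b ∨ b) ∧ (b ∧ (a ∧ a)) = 1/2 ∧ 1/2 = 1/2
¬a = ¬1 = 0
a ∧ ¬a = 1 ∧ 0 = 0
b ∧ (a ∧ ¬a) = 1/2 ∧ 0 = 0
(¬(b ∨ b) ∧ (b ∧ (a ∧ a))) → (b ∧ (a ∧ ¬a)) = 1/2 → 0 = 1/2
This gives 1/2 ≠ 1.

No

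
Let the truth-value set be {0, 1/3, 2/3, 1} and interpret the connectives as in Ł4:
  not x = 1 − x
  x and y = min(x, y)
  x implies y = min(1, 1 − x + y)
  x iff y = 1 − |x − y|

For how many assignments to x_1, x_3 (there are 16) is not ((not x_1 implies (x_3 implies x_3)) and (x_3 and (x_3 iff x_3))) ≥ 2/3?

x_1 = 0, x_3 = 0 ↦ 1  ≥
x_1 = 0, x_3 = 1/3 ↦ 2/3  ≥
x_1 = 0, x_3 = 2/3 ↦ 1/3  <
x_1 = 0, x_3 = 1 ↦ 0  <
x_1 = 1/3, x_3 = 0 ↦ 1  ≥
x_1 = 1/3, x_3 = 1/3 ↦ 2/3  ≥
x_1 = 1/3, x_3 = 2/3 ↦ 1/3  <
x_1 = 1/3, x_3 = 1 ↦ 0  <
x_1 = 2/3, x_3 = 0 ↦ 1  ≥
x_1 = 2/3, x_3 = 1/3 ↦ 2/3  ≥
x_1 = 2/3, x_3 = 2/3 ↦ 1/3  <
x_1 = 2/3, x_3 = 1 ↦ 0  <
x_1 = 1, x_3 = 0 ↦ 1  ≥
x_1 = 1, x_3 = 1/3 ↦ 2/3  ≥
x_1 = 1, x_3 = 2/3 ↦ 1/3  <
x_1 = 1, x_3 = 1 ↦ 0  <
So 8 of the 16 assignments meet the threshold.

8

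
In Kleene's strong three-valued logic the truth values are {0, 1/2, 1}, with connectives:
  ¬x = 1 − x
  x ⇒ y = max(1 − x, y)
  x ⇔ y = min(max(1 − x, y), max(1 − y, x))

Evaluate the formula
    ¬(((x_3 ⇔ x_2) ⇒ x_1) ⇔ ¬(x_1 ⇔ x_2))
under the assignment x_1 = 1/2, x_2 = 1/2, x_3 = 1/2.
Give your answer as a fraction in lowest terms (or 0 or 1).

1/2

x_3 ⇔ x_2 = 1/2 ⇔ 1/2 = 1/2
(x_3 ⇔ x_2) ⇒ x_1 = 1/2 ⇒ 1/2 = 1/2
x_1 ⇔ x_2 = 1/2 ⇔ 1/2 = 1/2
¬(x_1 ⇔ x_2) = ¬1/2 = 1/2
((x_3 ⇔ x_2) ⇒ x_1) ⇔ ¬(x_1 ⇔ x_2) = 1/2 ⇔ 1/2 = 1/2
¬(((x_3 ⇔ x_2) ⇒ x_1) ⇔ ¬(x_1 ⇔ x_2)) = ¬1/2 = 1/2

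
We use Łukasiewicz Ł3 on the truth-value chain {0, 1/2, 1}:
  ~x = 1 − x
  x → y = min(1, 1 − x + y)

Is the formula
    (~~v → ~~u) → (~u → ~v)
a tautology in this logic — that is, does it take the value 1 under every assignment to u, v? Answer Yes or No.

Yes

u = 0, v = 0 ↦ 1
u = 0, v = 1/2 ↦ 1
u = 0, v = 1 ↦ 1
u = 1/2, v = 0 ↦ 1
u = 1/2, v = 1/2 ↦ 1
u = 1/2, v = 1 ↦ 1
u = 1, v = 0 ↦ 1
u = 1, v = 1/2 ↦ 1
u = 1, v = 1 ↦ 1
Every assignment gives a value ≥ 1.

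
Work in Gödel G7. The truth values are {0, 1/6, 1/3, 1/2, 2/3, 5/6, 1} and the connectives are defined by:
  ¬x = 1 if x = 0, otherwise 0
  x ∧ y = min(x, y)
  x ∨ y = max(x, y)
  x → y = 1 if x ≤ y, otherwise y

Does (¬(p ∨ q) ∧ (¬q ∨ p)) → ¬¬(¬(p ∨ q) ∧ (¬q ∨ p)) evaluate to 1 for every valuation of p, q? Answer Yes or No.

At p = 1/2, q = 5/6, for instance:
p ∨ q = 1/2 ∨ 5/6 = 5/6
¬(p ∨ q) = ¬5/6 = 0
¬q = ¬5/6 = 0
¬q ∨ p = 0 ∨ 1/2 = 1/2
¬(p ∨ q) ∧ (¬q ∨ p) = 0 ∧ 1/2 = 0
¬(¬(p ∨ q) ∧ (¬q ∨ p)) = ¬0 = 1
¬¬(¬(p ∨ q) ∧ (¬q ∨ p)) = ¬1 = 0
(¬(p ∨ q) ∧ (¬q ∨ p)) → ¬¬(¬(p ∨ q) ∧ (¬q ∨ p)) = 0 → 0 = 1
and checking the remaining 48 assignments likewise gives ≥ 1 in every case.

Yes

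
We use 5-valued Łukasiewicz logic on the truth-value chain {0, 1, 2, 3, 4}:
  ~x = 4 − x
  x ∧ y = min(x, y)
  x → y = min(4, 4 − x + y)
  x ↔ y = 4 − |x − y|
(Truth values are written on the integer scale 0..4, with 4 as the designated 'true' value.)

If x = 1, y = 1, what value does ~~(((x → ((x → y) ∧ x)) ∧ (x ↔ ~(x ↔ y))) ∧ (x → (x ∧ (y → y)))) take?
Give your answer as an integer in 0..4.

3

x → y = 1 → 1 = 4
(x → y) ∧ x = 4 ∧ 1 = 1
x → ((x → y) ∧ x) = 1 → 1 = 4
x ↔ y = 1 ↔ 1 = 4
~(x ↔ y) = ~4 = 0
x ↔ ~(x ↔ y) = 1 ↔ 0 = 3
(x → ((x → y) ∧ x)) ∧ (x ↔ ~(x ↔ y)) = 4 ∧ 3 = 3
y → y = 1 → 1 = 4
x ∧ (y → y) = 1 ∧ 4 = 1
x → (x ∧ (y → y)) = 1 → 1 = 4
((x → ((x → y) ∧ x)) ∧ (x ↔ ~(x ↔ y))) ∧ (x → (x ∧ (y → y))) = 3 ∧ 4 = 3
~(((x → ((x → y) ∧ x)) ∧ (x ↔ ~(x ↔ y))) ∧ (x → (x ∧ (y → y)))) = ~3 = 1
~~(((x → ((x → y) ∧ x)) ∧ (x ↔ ~(x ↔ y))) ∧ (x → (x ∧ (y → y)))) = ~1 = 3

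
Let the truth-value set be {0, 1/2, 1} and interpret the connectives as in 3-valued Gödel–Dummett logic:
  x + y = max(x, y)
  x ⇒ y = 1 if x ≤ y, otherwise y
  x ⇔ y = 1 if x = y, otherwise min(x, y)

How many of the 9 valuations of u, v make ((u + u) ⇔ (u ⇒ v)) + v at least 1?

u = 0, v = 0 ↦ 0  <
u = 0, v = 1/2 ↦ 1/2  <
u = 0, v = 1 ↦ 1  ≥
u = 1/2, v = 0 ↦ 0  <
u = 1/2, v = 1/2 ↦ 1/2  <
u = 1/2, v = 1 ↦ 1  ≥
u = 1, v = 0 ↦ 0  <
u = 1, v = 1/2 ↦ 1/2  <
u = 1, v = 1 ↦ 1  ≥
So 3 of the 9 assignments meet the threshold.

3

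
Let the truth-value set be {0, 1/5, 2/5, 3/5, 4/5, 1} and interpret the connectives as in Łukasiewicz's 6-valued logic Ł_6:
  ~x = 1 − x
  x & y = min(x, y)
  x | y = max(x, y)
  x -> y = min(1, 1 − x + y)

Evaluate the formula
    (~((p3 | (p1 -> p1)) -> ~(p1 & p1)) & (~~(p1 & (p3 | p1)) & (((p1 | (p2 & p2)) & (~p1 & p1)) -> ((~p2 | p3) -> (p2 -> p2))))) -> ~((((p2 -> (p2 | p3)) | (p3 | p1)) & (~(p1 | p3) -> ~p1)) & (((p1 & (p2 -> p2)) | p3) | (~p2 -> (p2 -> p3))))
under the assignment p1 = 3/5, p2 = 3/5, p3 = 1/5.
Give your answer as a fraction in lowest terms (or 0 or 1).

2/5

p1 -> p1 = 3/5 -> 3/5 = 1
p3 | (p1 -> p1) = 1/5 | 1 = 1
p1 & p1 = 3/5 & 3/5 = 3/5
~(p1 & p1) = ~3/5 = 2/5
(p3 | (p1 -> p1)) -> ~(p1 & p1) = 1 -> 2/5 = 2/5
~((p3 | (p1 -> p1)) -> ~(p1 & p1)) = ~2/5 = 3/5
p3 | p1 = 1/5 | 3/5 = 3/5
p1 & (p3 | p1) = 3/5 & 3/5 = 3/5
~(p1 & (p3 | p1)) = ~3/5 = 2/5
~~(p1 & (p3 | p1)) = ~2/5 = 3/5
p2 & p2 = 3/5 & 3/5 = 3/5
p1 | (p2 & p2) = 3/5 | 3/5 = 3/5
~p1 = ~3/5 = 2/5
~p1 & p1 = 2/5 & 3/5 = 2/5
(p1 | (p2 & p2)) & (~p1 & p1) = 3/5 & 2/5 = 2/5
~p2 = ~3/5 = 2/5
~p2 | p3 = 2/5 | 1/5 = 2/5
p2 -> p2 = 3/5 -> 3/5 = 1
(~p2 | p3) -> (p2 -> p2) = 2/5 -> 1 = 1
((p1 | (p2 & p2)) & (~p1 & p1)) -> ((~p2 | p3) -> (p2 -> p2)) = 2/5 -> 1 = 1
~~(p1 & (p3 | p1)) & (((p1 | (p2 & p2)) & (~p1 & p1)) -> ((~p2 | p3) -> (p2 -> p2))) = 3/5 & 1 = 3/5
~((p3 | (p1 -> p1)) -> ~(p1 & p1)) & (~~(p1 & (p3 | p1)) & (((p1 | (p2 & p2)) & (~p1 & p1)) -> ((~p2 | p3) -> (p2 -> p2)))) = 3/5 & 3/5 = 3/5
p2 | p3 = 3/5 | 1/5 = 3/5
p2 -> (p2 | p3) = 3/5 -> 3/5 = 1
p3 | p1 = 1/5 | 3/5 = 3/5
(p2 -> (p2 | p3)) | (p3 | p1) = 1 | 3/5 = 1
p1 | p3 = 3/5 | 1/5 = 3/5
~(p1 | p3) = ~3/5 = 2/5
~p1 = ~3/5 = 2/5
~(p1 | p3) -> ~p1 = 2/5 -> 2/5 = 1
((p2 -> (p2 | p3)) | (p3 | p1)) & (~(p1 | p3) -> ~p1) = 1 & 1 = 1
p2 -> p2 = 3/5 -> 3/5 = 1
p1 & (p2 -> p2) = 3/5 & 1 = 3/5
(p1 & (p2 -> p2)) | p3 = 3/5 | 1/5 = 3/5
~p2 = ~3/5 = 2/5
p2 -> p3 = 3/5 -> 1/5 = 3/5
~p2 -> (p2 -> p3) = 2/5 -> 3/5 = 1
((p1 & (p2 -> p2)) | p3) | (~p2 -> (p2 -> p3)) = 3/5 | 1 = 1
(((p2 -> (p2 | p3)) | (p3 | p1)) & (~(p1 | p3) -> ~p1)) & (((p1 & (p2 -> p2)) | p3) | (~p2 -> (p2 -> p3))) = 1 & 1 = 1
~((((p2 -> (p2 | p3)) | (p3 | p1)) & (~(p1 | p3) -> ~p1)) & (((p1 & (p2 -> p2)) | p3) | (~p2 -> (p2 -> p3)))) = ~1 = 0
(~((p3 | (p1 -> p1)) -> ~(p1 & p1)) & (~~(p1 & (p3 | p1)) & (((p1 | (p2 & p2)) & (~p1 & p1)) -> ((~p2 | p3) -> (p2 -> p2))))) -> ~((((p2 -> (p2 | p3)) | (p3 | p1)) & (~(p1 | p3) -> ~p1)) & (((p1 & (p2 -> p2)) | p3) | (~p2 -> (p2 -> p3)))) = 3/5 -> 0 = 2/5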